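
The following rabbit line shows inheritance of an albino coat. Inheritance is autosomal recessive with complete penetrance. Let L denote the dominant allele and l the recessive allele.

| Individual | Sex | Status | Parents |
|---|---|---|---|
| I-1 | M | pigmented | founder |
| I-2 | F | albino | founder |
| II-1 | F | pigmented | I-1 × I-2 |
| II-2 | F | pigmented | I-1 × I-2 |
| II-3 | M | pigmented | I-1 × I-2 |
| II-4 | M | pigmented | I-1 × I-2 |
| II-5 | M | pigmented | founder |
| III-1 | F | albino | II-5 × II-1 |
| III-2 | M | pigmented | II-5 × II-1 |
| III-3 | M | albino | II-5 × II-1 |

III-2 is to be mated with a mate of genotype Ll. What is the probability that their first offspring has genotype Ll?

II-5 is pigmented so carries L and passed l to III-1 (ll), so II-5 is Ll.
II-1 is pigmented so carries L and received l from I-2 (ll), so II-1 is Ll.
III-2 is a pigmented offspring of II-5 (Ll) × II-1 (Ll), whose cross gives 1/4 LL : 1/2 Ll : 1/4 ll; conditioning on being pigmented, III-2 is LL with probability 1/3, Ll with probability 2/3.
Summing over parental genotype combinations, P(offspring has genotype Ll) = 1/3·1/2 + 2/3·1/2 = 1/2.

1/2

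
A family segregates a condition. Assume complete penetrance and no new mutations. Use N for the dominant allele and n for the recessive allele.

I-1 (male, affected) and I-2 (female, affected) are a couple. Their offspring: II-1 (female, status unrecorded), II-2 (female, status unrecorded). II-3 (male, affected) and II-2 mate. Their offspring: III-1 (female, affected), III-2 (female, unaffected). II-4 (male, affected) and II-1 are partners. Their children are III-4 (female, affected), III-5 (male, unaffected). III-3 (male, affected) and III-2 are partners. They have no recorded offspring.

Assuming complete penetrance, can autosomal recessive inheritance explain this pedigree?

No assignment of genotypes under autosomal recessive satisfies every parent–offspring relationship, so the pedigree is inconsistent.

No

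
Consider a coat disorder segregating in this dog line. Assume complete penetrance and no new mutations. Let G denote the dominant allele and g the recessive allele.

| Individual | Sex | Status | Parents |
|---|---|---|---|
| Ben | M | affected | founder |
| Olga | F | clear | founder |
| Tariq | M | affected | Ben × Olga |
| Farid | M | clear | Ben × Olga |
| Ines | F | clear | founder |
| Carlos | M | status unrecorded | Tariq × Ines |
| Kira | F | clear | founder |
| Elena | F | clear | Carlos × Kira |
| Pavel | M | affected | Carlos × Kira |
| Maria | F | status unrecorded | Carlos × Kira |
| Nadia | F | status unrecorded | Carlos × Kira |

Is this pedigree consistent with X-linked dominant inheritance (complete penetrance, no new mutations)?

Under X-linked dominant, Tariq (affected, male) cannot arise from Ben (affected) × Olga (clear).

No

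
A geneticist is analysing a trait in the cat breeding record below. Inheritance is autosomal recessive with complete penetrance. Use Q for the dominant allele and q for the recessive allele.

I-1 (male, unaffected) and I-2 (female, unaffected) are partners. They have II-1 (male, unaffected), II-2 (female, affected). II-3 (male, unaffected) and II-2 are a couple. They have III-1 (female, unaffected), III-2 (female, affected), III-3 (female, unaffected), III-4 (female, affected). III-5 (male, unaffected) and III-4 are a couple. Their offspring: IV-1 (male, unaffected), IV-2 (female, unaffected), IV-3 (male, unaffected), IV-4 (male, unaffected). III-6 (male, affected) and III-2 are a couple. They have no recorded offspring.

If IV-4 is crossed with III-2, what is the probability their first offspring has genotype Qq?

1/2

IV-4 is unaffected so carries Q and received q from III-4 (qq), so IV-4 is Qq.
III-2 is affected, so III-2 is qq.
The cross gives 1/2 Qq : 1/2 qq, so P(offspring has genotype Qq) = 1/2.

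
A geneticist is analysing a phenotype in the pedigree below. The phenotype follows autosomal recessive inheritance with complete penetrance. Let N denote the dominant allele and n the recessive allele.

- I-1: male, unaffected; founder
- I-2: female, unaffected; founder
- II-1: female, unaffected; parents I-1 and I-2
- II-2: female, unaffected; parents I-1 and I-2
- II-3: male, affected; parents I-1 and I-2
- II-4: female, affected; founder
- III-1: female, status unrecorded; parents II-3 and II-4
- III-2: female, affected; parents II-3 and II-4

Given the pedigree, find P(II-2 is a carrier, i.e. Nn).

I-1 is unaffected so carries N and passed n to II-3 (nn), so I-1 is Nn.
I-2 is unaffected so carries N and passed n to II-3 (nn), so I-2 is Nn.
Their cross gives offspring ratios 1/4 NN : 1/2 Nn : 1/4 nn. Conditioning on II-2 being unaffected, P(Nn) = 1/2 / 3/4 = 2/3.

2/3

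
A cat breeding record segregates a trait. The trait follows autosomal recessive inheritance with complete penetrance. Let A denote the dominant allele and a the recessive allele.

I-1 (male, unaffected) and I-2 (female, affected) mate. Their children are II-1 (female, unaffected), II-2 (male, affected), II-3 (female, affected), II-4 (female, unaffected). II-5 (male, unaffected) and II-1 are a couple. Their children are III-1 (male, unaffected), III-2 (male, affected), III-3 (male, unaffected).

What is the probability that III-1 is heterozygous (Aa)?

2/3

II-5 is unaffected so carries A and passed a to III-2 (aa), so II-5 is Aa.
II-1 is unaffected so carries A and received a from I-2 (aa), so II-1 is Aa.
Their cross gives offspring ratios 1/4 AA : 1/2 Aa : 1/4 aa. Conditioning on III-1 being unaffected, P(Aa) = 1/2 / 3/4 = 2/3.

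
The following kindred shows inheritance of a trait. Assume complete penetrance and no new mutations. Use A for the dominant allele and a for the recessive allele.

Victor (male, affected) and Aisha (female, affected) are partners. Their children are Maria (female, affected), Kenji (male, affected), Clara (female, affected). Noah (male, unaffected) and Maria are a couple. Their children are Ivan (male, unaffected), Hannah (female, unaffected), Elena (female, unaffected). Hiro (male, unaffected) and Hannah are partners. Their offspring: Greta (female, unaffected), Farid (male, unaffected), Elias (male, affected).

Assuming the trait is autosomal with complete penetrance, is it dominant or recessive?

recessive

Hiro and Hannah are both unaffected yet have an affected child Elias. Under dominance, an affected child requires at least one affected parent, so the trait cannot be dominant.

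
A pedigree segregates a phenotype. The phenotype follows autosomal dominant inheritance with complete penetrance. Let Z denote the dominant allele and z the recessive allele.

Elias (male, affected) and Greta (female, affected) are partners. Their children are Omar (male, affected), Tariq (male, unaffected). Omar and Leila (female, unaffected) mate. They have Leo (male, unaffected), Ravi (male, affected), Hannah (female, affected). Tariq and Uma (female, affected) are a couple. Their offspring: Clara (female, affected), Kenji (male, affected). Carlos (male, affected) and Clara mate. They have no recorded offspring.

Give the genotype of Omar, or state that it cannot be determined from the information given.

Zz

From phenotype alone, Omar is ZZ or Zz.
Omar is affected so carries Z and passed z to Leo (zz), so Omar is Zz.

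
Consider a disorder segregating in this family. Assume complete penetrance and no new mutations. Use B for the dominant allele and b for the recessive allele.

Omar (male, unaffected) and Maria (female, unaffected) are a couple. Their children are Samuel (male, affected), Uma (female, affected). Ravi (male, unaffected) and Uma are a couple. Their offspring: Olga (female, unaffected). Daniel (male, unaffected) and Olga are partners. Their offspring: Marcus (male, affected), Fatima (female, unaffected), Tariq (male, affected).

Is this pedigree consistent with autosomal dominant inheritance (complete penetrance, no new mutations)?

No

Under autosomal dominant, Samuel (affected, male) cannot arise from Omar (unaffected) × Maria (unaffected).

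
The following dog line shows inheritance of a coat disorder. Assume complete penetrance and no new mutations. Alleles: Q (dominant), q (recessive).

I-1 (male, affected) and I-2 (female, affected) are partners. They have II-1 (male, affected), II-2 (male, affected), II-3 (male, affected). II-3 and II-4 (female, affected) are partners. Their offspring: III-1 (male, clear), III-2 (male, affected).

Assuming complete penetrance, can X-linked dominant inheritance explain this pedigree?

Yes

A consistent assignment under X-linked dominant exists: I-1 X^Q Y, I-2 X^Q X^Q, II-1 X^Q Y, II-2 X^Q Y, II-3 X^Q Y, II-4 X^Q X^q, III-1 X^q Y, III-2 X^Q Y.
In this assignment every recorded phenotype matches its genotype and every non-founder's genotype is obtainable from its parents' genotypes, so the pedigree is consistent.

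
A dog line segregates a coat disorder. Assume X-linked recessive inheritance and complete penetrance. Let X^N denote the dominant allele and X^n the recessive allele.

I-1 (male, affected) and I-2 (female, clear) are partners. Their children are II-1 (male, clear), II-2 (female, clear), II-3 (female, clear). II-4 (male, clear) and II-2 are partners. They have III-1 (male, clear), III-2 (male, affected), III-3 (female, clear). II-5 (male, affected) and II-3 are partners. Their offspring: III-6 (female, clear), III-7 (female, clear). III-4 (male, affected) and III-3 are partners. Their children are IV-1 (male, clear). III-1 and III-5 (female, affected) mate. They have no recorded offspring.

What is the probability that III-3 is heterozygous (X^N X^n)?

1/3

II-4 is clear, so II-4 is X^N Y.
II-2 is clear so carries N and received n from I-1 (X^n Y), so II-2 is X^N X^n.
Their cross gives offspring ratios 1/2 X^N X^N : 1/2 X^N X^n. Conditioning on III-3 being clear, P(X^N X^n) = 1/2 / 1 = 1/2 before taking III-3's own offspring into account.
III-4 is affected, so III-4 is X^n Y.
Now use III-3's offspring. Probability of each recorded status — clear son IV-1: 1/2 if III-3 is X^N X^n, 1 if X^N X^N.
Bayes: P(X^N X^n) = 1/2·1/2 / (1/2·1/2 + 1/2·1) = 1/3.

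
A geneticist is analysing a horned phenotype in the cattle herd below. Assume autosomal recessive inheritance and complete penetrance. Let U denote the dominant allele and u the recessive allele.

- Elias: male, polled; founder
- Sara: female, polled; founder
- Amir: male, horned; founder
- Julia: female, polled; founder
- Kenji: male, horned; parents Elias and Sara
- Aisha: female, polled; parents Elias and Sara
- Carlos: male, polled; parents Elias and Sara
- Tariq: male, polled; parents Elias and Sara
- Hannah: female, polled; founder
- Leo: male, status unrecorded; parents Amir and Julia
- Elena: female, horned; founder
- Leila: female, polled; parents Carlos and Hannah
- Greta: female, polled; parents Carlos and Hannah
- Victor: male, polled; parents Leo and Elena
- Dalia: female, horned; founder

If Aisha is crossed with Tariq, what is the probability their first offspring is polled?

8/9

Elias is polled so carries U and passed u to Kenji (uu), so Elias is Uu.
Sara is polled so carries U and passed u to Kenji (uu), so Sara is Uu.
Aisha is a polled offspring of Elias (Uu) × Sara (Uu), whose cross gives 1/4 UU : 1/2 Uu : 1/4 uu; conditioning on being polled, Aisha is UU with probability 1/3, Uu with probability 2/3.
Tariq is a polled offspring of Elias (Uu) × Sara (Uu), whose cross gives 1/4 UU : 1/2 Uu : 1/4 uu; conditioning on being polled, Tariq is UU with probability 1/3, Uu with probability 2/3.
Summing over parental genotype combinations, P(offspring is polled) = 1/9·1 + 2/9·1 + 2/9·1 + 4/9·3/4 = 8/9.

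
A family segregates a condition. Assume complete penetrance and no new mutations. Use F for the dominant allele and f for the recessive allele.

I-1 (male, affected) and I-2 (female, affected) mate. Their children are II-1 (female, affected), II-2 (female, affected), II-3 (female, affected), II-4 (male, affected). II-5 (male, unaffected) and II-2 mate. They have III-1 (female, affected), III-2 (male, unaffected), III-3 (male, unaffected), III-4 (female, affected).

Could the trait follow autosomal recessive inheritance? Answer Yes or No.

Yes

A consistent assignment under autosomal recessive exists: I-1 ff, I-2 ff, II-1 ff, II-2 ff, II-3 ff, II-4 ff, II-5 Ff, III-1 ff, III-2 Ff, III-3 Ff, III-4 ff.
In this assignment every recorded phenotype matches its genotype and every non-founder's genotype is obtainable from its parents' genotypes, so the pedigree is consistent.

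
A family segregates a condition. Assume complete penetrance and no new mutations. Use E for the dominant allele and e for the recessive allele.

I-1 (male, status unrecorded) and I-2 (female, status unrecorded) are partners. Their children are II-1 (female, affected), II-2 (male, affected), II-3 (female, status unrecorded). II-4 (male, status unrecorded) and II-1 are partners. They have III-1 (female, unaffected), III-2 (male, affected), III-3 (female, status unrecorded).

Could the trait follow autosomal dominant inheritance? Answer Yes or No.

A consistent assignment under autosomal dominant exists: I-1 EE, I-2 Ee, II-1 Ee, II-2 EE, II-3 EE, II-4 Ee, III-1 ee, III-2 EE, III-3 EE.
In this assignment every recorded phenotype matches its genotype and every non-founder's genotype is obtainable from its parents' genotypes, so the pedigree is consistent.

Yes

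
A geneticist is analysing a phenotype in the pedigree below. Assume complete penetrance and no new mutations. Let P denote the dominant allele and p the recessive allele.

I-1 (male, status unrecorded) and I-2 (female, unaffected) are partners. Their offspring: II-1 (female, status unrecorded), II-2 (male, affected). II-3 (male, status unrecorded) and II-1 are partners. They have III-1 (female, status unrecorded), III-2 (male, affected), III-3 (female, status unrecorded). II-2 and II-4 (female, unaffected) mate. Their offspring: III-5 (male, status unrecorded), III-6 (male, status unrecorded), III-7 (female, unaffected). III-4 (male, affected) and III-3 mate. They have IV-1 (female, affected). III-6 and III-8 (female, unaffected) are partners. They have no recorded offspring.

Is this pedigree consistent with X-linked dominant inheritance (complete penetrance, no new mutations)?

Under X-linked dominant, II-2 (affected, male) cannot arise from I-1 (unrecorded) × I-2 (unaffected).

No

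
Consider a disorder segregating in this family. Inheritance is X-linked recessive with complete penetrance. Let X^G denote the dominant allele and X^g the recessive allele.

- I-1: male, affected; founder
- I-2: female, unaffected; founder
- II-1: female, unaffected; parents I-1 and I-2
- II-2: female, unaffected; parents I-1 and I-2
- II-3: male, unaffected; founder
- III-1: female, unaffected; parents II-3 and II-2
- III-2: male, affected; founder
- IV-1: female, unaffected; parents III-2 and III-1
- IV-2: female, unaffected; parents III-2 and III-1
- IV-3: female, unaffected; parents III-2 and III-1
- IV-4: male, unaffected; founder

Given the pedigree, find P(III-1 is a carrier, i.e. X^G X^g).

II-3 is unaffected, so II-3 is X^G Y.
II-2 is unaffected so carries G and received g from I-1 (X^g Y), so II-2 is X^G X^g.
Their cross gives offspring ratios 1/2 X^G X^G : 1/2 X^G X^g. Conditioning on III-1 being unaffected, P(X^G X^g) = 1/2 / 1 = 1/2 before taking III-1's own offspring into account.
III-2 is affected, so III-2 is X^g Y.
Now use III-1's offspring. Probability of each recorded status — unaffected daughter IV-1: 1/2 if III-1 is X^G X^g, 1 if X^G X^G; unaffected daughter IV-2: 1/2 if III-1 is X^G X^g, 1 if X^G X^G; unaffected daughter IV-3: 1/2 if III-1 is X^G X^g, 1 if X^G X^G.
Bayes: P(X^G X^g) = 1/2·1/8 / (1/2·1/8 + 1/2·1) = 1/9.

1/9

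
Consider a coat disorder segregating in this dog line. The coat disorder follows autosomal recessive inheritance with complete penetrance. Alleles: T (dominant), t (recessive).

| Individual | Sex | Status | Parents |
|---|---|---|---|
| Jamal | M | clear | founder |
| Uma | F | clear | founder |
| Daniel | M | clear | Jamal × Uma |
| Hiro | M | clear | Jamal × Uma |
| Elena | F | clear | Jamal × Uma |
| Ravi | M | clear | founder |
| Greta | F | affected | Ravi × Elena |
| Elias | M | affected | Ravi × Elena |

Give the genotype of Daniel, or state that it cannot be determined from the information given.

Daniel's phenotype allows TT or Tt, and no parent or child forces a single allele at both positions; consistent genotype assignments exist with Daniel as TT or Tt.

cannot be determined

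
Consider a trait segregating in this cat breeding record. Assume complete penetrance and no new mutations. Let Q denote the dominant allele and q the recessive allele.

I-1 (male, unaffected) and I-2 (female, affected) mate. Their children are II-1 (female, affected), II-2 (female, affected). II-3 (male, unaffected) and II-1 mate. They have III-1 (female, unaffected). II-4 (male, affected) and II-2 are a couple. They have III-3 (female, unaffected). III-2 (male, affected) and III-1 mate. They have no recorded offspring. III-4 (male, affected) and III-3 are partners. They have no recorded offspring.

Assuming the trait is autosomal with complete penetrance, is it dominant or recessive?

II-4 and II-2 are both affected yet have an unaffected child III-3. Under a recessive model two affected parents are homozygous and every child would be affected, so the trait cannot be recessive.

dominant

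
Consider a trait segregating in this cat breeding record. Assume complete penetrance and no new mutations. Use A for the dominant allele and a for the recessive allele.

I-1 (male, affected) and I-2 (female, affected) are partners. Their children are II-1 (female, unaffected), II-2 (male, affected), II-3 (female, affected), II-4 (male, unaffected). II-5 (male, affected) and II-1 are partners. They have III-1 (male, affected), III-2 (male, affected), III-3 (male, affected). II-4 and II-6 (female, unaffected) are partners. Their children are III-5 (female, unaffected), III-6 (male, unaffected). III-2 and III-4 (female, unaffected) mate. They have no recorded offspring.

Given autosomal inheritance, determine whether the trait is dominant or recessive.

I-1 and I-2 are both affected yet have an unaffected child II-1. Under a recessive model two affected parents are homozygous and every child would be affected, so the trait cannot be recessive.

dominant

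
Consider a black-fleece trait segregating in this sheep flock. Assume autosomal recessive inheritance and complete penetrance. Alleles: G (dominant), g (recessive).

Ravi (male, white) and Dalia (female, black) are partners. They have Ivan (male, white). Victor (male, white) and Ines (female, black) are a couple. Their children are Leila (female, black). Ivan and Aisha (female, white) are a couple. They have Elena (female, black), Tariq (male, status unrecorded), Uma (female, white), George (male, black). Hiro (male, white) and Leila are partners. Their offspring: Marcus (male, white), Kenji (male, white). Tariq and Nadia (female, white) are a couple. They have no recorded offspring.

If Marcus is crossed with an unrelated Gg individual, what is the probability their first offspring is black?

Marcus is white so carries G and received g from Leila (gg), so Marcus is Gg.
The cross gives 1/4 GG : 1/2 Gg : 1/4 gg, so P(offspring is black) = 1/4.

1/4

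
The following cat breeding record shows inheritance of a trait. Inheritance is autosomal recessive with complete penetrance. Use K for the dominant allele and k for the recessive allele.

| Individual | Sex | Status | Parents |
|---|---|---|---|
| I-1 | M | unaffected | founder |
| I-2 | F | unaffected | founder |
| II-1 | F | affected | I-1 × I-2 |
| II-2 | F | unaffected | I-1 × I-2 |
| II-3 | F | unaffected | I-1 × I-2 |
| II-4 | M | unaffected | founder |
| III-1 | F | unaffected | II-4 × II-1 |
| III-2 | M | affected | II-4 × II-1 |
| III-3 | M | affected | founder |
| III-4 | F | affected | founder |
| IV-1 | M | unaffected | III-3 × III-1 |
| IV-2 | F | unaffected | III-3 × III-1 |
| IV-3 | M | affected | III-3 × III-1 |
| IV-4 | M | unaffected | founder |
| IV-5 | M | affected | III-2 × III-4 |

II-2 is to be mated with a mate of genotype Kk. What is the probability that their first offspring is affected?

1/6

I-1 is unaffected so carries K and passed k to II-1 (kk), so I-1 is Kk.
I-2 is unaffected so carries K and passed k to II-1 (kk), so I-2 is Kk.
II-2 is an unaffected offspring of I-1 (Kk) × I-2 (Kk), whose cross gives 1/4 KK : 1/2 Kk : 1/4 kk; conditioning on being unaffected, II-2 is KK with probability 1/3, Kk with probability 2/3.
Summing over parental genotype combinations, P(offspring is affected) = 2/3·1/4 = 1/6.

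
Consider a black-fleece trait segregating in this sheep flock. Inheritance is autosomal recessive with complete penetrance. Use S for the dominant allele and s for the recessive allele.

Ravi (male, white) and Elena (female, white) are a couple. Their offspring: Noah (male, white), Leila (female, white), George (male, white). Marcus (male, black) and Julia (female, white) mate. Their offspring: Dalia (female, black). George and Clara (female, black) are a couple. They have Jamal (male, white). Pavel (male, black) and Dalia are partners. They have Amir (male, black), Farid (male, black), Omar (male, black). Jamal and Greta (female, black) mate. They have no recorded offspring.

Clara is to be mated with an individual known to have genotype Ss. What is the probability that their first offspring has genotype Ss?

1/2

Clara is black, so Clara is ss.
The cross gives 1/2 Ss : 1/2 ss, so P(offspring has genotype Ss) = 1/2.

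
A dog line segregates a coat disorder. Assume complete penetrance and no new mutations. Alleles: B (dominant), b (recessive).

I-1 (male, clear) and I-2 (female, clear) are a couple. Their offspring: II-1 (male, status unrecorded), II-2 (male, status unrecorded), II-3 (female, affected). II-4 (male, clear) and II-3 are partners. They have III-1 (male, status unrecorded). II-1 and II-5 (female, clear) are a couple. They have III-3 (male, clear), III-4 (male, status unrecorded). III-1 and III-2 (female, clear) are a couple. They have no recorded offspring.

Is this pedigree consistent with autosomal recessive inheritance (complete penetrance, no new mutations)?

Yes

A consistent assignment under autosomal recessive exists: I-1 Bb, I-2 Bb, II-1 BB, II-2 BB, II-3 bb, II-4 BB, II-5 BB, III-1 Bb, III-2 BB, III-3 BB, III-4 BB.
In this assignment every recorded phenotype matches its genotype and every non-founder's genotype is obtainable from its parents' genotypes, so the pedigree is consistent.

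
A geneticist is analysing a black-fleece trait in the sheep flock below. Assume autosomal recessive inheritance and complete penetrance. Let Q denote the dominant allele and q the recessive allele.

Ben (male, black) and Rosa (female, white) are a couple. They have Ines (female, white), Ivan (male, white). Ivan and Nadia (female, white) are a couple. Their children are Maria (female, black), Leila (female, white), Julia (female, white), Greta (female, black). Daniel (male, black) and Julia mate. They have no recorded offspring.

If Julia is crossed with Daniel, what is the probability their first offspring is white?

2/3

Ivan is white so carries Q and received q from Ben (qq), so Ivan is Qq.
Nadia is white so carries Q and passed q to Maria (qq), so Nadia is Qq.
Julia is a white offspring of Ivan (Qq) × Nadia (Qq), whose cross gives 1/4 QQ : 1/2 Qq : 1/4 qq; conditioning on being white, Julia is QQ with probability 1/3, Qq with probability 2/3.
Daniel is black, so Daniel is qq.
Summing over parental genotype combinations, P(offspring is white) = 1/3·1 + 2/3·1/2 = 2/3.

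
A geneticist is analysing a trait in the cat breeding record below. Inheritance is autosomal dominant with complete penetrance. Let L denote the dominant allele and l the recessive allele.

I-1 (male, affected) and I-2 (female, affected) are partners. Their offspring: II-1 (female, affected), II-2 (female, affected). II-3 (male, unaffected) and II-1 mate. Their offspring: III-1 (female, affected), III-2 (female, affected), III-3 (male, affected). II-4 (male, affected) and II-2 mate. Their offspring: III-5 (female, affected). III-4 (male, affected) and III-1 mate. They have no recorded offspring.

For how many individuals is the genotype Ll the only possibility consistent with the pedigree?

3

Obligate heterozygotes: III-1 is affected so carries L and received l from II-3 (ll), so III-1 is Ll; III-2 is affected so carries L and received l from II-3 (ll), so III-2 is Ll; III-3 is affected so carries L and received l from II-3 (ll), so III-3 is Ll.
Every other individual is either homozygous by phenotype or has at least one consistent homozygous assignment, so the count is 3.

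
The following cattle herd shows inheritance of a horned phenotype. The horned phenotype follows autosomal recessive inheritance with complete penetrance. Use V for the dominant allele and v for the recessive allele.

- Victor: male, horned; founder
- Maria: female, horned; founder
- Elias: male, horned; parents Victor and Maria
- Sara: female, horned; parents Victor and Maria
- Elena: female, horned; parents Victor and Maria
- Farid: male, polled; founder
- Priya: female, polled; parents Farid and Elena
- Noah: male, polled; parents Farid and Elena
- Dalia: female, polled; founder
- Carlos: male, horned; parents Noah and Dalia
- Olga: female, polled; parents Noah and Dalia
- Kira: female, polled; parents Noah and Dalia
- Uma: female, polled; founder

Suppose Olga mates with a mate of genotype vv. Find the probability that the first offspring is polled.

2/3

Noah is polled so carries V and received v from Elena (vv), so Noah is Vv.
Dalia is polled so carries V and passed v to Carlos (vv), so Dalia is Vv.
Olga is a polled offspring of Noah (Vv) × Dalia (Vv), whose cross gives 1/4 VV : 1/2 Vv : 1/4 vv; conditioning on being polled, Olga is VV with probability 1/3, Vv with probability 2/3.
Summing over parental genotype combinations, P(offspring is polled) = 1/3·1 + 2/3·1/2 = 2/3.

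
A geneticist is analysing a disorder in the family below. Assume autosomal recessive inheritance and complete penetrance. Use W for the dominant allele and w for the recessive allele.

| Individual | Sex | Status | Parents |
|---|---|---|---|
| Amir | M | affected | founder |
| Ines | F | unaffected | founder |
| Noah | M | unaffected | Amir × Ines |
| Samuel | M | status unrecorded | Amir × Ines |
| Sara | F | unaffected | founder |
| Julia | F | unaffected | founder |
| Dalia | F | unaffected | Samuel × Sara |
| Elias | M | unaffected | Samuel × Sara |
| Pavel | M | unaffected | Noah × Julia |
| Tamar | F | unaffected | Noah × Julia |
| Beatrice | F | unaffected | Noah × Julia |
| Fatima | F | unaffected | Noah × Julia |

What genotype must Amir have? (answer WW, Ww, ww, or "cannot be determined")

ww

Amir is affected, so Amir is ww.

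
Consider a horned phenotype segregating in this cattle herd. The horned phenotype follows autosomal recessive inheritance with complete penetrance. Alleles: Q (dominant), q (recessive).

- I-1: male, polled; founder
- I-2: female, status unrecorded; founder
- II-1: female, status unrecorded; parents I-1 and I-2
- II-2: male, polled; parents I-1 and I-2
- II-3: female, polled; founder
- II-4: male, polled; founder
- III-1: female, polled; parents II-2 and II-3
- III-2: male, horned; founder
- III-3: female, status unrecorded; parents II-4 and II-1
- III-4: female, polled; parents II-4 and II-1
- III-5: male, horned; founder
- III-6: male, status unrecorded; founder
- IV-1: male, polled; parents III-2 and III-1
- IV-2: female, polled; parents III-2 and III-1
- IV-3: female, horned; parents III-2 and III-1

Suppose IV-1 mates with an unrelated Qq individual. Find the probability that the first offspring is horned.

1/4

IV-1 is polled so carries Q and received q from III-2 (qq), so IV-1 is Qq.
The cross gives 1/4 QQ : 1/2 Qq : 1/4 qq, so P(offspring is horned) = 1/4.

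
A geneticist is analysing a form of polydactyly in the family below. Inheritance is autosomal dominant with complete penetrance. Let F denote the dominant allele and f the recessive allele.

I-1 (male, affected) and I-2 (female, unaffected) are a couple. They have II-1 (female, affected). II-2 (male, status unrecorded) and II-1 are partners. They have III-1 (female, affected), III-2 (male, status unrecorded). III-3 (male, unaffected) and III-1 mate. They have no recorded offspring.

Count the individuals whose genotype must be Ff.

1

Obligate heterozygotes: II-1 is affected so carries F and received f from I-2 (ff), so II-1 is Ff.
Every other individual is either homozygous by phenotype or has at least one consistent homozygous assignment, so the count is 1.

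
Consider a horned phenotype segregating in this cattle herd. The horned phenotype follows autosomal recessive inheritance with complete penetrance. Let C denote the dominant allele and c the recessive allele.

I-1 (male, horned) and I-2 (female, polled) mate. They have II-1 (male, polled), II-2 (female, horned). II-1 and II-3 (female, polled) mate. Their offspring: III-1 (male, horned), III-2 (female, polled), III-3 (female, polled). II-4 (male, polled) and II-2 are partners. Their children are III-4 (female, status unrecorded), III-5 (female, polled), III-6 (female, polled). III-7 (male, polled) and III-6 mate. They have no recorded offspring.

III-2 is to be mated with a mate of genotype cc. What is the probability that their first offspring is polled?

II-1 is polled so carries C and received c from I-1 (cc), so II-1 is Cc.
II-3 is polled so carries C and passed c to III-1 (cc), so II-3 is Cc.
III-2 is a polled offspring of II-1 (Cc) × II-3 (Cc), whose cross gives 1/4 CC : 1/2 Cc : 1/4 cc; conditioning on being polled, III-2 is CC with probability 1/3, Cc with probability 2/3.
Summing over parental genotype combinations, P(offspring is polled) = 1/3·1 + 2/3·1/2 = 2/3.

2/3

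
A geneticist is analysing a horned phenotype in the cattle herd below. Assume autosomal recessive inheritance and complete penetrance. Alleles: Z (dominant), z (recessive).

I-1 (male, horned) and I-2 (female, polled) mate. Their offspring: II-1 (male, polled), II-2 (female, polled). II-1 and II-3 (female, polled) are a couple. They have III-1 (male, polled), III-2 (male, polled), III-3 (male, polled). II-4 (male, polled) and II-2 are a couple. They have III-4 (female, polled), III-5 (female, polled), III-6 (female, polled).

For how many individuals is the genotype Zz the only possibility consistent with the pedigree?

2

Obligate heterozygotes: II-1 is polled so carries Z and received z from I-1 (zz), so II-1 is Zz; II-2 is polled so carries Z and received z from I-1 (zz), so II-2 is Zz.
Every other individual is either homozygous by phenotype or has at least one consistent homozygous assignment, so the count is 2.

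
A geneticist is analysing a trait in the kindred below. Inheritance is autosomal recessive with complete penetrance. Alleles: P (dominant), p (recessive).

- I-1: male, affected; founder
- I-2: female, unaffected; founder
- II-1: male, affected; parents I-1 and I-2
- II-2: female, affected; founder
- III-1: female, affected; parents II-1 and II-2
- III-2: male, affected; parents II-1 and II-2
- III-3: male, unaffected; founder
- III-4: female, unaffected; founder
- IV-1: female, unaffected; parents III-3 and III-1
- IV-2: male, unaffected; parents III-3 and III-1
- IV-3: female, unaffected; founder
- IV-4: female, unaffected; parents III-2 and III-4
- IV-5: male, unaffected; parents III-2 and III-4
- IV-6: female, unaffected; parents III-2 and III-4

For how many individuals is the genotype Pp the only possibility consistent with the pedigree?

6

Obligate heterozygotes: I-2 is unaffected so carries P and passed p to II-1 (pp), so I-2 is Pp; IV-1 is unaffected so carries P and received p from III-1 (pp), so IV-1 is Pp; IV-2 is unaffected so carries P and received p from III-1 (pp), so IV-2 is Pp; IV-4 is unaffected so carries P and received p from III-2 (pp), so IV-4 is Pp; IV-5 is unaffected so carries P and received p from III-2 (pp), so IV-5 is Pp; IV-6 is unaffected so carries P and received p from III-2 (pp), so IV-6 is Pp.
Every other individual is either homozygous by phenotype or has at least one consistent homozygous assignment, so the count is 6.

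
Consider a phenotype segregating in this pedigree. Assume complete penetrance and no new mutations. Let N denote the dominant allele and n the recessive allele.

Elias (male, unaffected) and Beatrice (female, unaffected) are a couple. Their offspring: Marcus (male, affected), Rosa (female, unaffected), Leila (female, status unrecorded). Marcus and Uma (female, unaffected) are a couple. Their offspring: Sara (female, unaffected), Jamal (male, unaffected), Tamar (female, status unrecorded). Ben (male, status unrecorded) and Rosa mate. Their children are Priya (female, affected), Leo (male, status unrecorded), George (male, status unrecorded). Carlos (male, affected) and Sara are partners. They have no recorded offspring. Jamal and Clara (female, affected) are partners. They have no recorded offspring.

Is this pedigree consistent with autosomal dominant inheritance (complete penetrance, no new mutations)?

No

Under autosomal dominant, Marcus (affected, male) cannot arise from Elias (unaffected) × Beatrice (unaffected).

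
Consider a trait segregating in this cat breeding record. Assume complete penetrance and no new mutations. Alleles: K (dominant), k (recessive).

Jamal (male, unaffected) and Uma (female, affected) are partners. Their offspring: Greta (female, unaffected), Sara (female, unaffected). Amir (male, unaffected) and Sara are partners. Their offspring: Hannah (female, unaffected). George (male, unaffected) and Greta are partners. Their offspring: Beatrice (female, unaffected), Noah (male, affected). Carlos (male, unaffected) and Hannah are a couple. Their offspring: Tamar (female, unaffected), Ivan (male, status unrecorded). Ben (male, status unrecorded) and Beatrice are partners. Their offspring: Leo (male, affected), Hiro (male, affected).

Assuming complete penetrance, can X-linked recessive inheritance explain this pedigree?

A consistent assignment under X-linked recessive exists: Jamal X^K Y, Uma X^k X^k, Greta X^K X^k, Sara X^K X^k, Amir X^K Y, George X^K Y, Hannah X^K X^K, Carlos X^K Y, Beatrice X^K X^k, Noah X^k Y, Ben X^K Y, Tamar X^K X^K, Ivan X^K Y, Leo X^k Y, Hiro X^k Y.
In this assignment every recorded phenotype matches its genotype and every non-founder's genotype is obtainable from its parents' genotypes, so the pedigree is consistent.

Yes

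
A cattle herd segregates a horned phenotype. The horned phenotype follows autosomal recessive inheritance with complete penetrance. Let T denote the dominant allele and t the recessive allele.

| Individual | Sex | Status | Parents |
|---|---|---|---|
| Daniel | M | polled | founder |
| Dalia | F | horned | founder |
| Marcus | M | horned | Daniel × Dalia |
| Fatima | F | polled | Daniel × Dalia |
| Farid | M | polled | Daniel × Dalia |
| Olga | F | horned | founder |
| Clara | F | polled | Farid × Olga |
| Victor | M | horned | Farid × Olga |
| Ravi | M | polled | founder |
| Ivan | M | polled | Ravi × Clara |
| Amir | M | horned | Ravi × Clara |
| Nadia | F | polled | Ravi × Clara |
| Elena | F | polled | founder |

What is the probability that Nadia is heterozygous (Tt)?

Ravi is polled so carries T and passed t to Amir (tt), so Ravi is Tt.
Clara is polled so carries T and received t from Olga (tt), so Clara is Tt.
Their cross gives offspring ratios 1/4 TT : 1/2 Tt : 1/4 tt. Conditioning on Nadia being polled, P(Tt) = 1/2 / 3/4 = 2/3.

2/3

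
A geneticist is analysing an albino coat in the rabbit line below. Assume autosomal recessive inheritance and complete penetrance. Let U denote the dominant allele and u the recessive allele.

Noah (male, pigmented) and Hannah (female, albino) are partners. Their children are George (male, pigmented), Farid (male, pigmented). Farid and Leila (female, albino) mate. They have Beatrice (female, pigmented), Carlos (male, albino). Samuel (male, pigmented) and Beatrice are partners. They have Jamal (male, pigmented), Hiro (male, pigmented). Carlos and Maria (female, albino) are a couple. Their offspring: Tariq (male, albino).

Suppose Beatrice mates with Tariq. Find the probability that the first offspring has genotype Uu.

Beatrice is pigmented so carries U and received u from Leila (uu), so Beatrice is Uu.
Tariq is albino, so Tariq is uu.
The cross gives 1/2 Uu : 1/2 uu, so P(offspring has genotype Uu) = 1/2.

1/2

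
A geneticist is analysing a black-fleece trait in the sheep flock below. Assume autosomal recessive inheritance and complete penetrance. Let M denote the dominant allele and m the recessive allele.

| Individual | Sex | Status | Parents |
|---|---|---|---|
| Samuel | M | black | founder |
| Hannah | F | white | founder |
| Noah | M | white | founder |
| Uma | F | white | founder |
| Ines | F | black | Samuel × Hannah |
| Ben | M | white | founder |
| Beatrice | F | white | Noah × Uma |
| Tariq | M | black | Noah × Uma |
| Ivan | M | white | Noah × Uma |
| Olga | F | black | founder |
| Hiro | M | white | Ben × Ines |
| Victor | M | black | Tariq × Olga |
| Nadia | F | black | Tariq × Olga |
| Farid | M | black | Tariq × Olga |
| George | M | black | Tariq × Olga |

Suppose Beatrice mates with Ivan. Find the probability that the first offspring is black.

1/9

Noah is white so carries M and passed m to Tariq (mm), so Noah is Mm.
Uma is white so carries M and passed m to Tariq (mm), so Uma is Mm.
Beatrice is a white offspring of Noah (Mm) × Uma (Mm), whose cross gives 1/4 MM : 1/2 Mm : 1/4 mm; conditioning on being white, Beatrice is MM with probability 1/3, Mm with probability 2/3.
Ivan is a white offspring of Noah (Mm) × Uma (Mm), whose cross gives 1/4 MM : 1/2 Mm : 1/4 mm; conditioning on being white, Ivan is MM with probability 1/3, Mm with probability 2/3.
Summing over parental genotype combinations, P(offspring is black) = 4/9·1/4 = 1/9.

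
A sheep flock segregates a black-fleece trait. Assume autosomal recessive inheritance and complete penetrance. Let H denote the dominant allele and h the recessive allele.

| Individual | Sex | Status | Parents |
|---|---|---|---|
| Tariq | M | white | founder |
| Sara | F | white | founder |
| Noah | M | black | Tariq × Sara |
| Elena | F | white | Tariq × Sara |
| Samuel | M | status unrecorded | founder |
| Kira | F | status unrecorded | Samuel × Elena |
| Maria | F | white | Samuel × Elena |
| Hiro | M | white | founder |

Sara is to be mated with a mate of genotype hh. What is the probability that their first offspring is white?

1/2

Sara is white so carries H and passed h to Noah (hh), so Sara is Hh.
The cross gives 1/2 Hh : 1/2 hh, so P(offspring is white) = 1/2.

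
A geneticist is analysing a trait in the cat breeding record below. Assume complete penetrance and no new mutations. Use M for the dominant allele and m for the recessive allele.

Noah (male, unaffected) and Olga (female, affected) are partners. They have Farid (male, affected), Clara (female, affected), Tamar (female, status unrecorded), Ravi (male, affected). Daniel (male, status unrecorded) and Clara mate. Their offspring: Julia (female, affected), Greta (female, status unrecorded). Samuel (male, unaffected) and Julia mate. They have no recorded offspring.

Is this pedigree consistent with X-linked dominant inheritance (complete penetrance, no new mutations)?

Yes

A consistent assignment under X-linked dominant exists: Noah X^m Y, Olga X^M X^M, Farid X^M Y, Clara X^M X^m, Tamar X^M X^m, Ravi X^M Y, Daniel X^M Y, Julia X^M X^M, Greta X^M X^M, Samuel X^m Y.
In this assignment every recorded phenotype matches its genotype and every non-founder's genotype is obtainable from its parents' genotypes, so the pedigree is consistent.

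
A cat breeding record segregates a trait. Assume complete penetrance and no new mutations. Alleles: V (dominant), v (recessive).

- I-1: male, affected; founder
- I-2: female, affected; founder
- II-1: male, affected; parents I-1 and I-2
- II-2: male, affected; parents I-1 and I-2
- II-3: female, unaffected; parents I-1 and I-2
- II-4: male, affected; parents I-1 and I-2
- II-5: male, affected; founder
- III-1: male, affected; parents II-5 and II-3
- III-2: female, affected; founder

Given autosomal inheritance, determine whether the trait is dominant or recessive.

I-1 and I-2 are both affected yet have an unaffected child II-3. Under a recessive model two affected parents are homozygous and every child would be affected, so the trait cannot be recessive.

dominant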